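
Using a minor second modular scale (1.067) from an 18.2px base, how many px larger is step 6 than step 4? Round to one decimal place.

3.3px

Step 4: 18.2 × 1.067⁴ = 23.590px
Step 6: 18.2 × 1.067⁶ = 26.857px
Difference: 26.857 − 23.590 = 3.267px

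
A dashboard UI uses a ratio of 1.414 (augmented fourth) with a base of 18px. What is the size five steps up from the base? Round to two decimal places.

18.0 × 1.414⁵ = 18.0 × 5.65258 ≈ 101.75

101.75px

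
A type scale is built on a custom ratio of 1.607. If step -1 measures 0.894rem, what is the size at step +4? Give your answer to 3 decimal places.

9.581rem

The gap is 4 − (-1) = 5 steps, so the factor is 1.607^5.
0.894 × 1.607⁵ = 0.894 × 10.71715 ≈ 9.581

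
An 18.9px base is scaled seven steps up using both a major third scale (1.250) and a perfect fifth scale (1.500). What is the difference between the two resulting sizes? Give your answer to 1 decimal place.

Major third: 18.9 × 1.250⁷ = 90.122px
Perfect fifth: 18.9 × 1.500⁷ = 322.924px
Difference: 322.924 − 90.122 = 232.802px

232.8px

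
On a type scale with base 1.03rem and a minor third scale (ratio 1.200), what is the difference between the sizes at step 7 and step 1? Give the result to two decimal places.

Step 1: 1.03 × 1.200 = 1.2360rem
Step 7: 1.03 × 1.200⁷ = 3.6907rem
Difference: 3.6907 − 1.2360 = 2.4547rem

2.45rem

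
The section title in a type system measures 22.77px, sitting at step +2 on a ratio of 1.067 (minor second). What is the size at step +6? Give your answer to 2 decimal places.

22.77 × 1.067⁴ = 22.77 × 1.29616 ≈ 29.513

29.51px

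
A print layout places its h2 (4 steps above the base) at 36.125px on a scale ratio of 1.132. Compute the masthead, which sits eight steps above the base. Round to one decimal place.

36.125 × 1.132⁴ = 36.125 × 1.64205 ≈ 59.319

59.3px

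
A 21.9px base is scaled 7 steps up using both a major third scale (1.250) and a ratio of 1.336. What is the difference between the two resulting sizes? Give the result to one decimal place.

61.9px

Major third: 21.9 × 1.250⁷ = 104.427px
At 1.336: 21.9 × 1.336⁷ = 166.375px
Difference: 166.375 − 104.427 = 61.948px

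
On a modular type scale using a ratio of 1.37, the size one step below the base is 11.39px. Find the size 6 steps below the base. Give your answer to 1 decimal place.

2.4px

11.39 ÷ 1.37⁵ = 11.39 ÷ 4.82617 ≈ 2.360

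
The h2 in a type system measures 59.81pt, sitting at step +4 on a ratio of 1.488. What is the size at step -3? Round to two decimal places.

3.70pt

The gap is -3 − (4) = -7 steps, so the factor is 1.488^-7.
59.81 ÷ 1.488⁷ = 59.81 ÷ 16.15178 ≈ 3.703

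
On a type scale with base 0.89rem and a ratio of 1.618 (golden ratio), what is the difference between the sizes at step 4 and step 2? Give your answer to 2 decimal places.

Step 2: 0.89 × 1.618² = 2.3300rem
Step 4: 0.89 × 1.618⁴ = 6.0996rem
Difference: 6.0996 − 2.3300 = 3.7696rem

3.77rem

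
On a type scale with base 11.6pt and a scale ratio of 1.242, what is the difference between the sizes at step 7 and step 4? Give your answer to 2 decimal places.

Step 4: 11.6 × 1.242⁴ = 27.6022pt
Step 7: 11.6 × 1.242⁷ = 52.8822pt
Difference: 52.8822 − 27.6022 = 25.2800pt

25.28pt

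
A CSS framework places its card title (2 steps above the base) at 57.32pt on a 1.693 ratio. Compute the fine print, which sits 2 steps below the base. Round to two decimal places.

6.98pt

57.32 ÷ 1.693⁴ = 57.32 ÷ 8.21538 ≈ 6.977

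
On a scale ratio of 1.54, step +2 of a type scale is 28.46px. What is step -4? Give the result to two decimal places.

28.46 ÷ 1.54⁶ = 28.46 ÷ 13.33903 ≈ 2.134

2.13px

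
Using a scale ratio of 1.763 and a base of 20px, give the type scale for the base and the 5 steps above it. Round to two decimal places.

20.00px, 35.26px, 62.16px, 109.59px, 193.21px, 340.64px

Step 0: 20px
Step 1: 20.0 × 1.763 = 35.26
Step 2: 20.0 × 1.763² = 62.16
Step 3: 20.0 × 1.763³ = 109.59
Step 4: 20.0 × 1.763⁴ = 193.21
Step 5: 20.0 × 1.763⁵ = 340.64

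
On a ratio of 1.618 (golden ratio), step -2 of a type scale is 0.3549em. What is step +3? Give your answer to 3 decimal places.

0.3549 × 1.618⁵ = 0.3549 × 11.08901 ≈ 3.935

3.935em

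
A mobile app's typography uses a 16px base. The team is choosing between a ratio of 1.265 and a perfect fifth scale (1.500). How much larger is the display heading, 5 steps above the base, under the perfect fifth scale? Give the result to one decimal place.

At 1.265: 16.0 × 1.265⁵ = 51.829px
Perfect fifth: 16.0 × 1.500⁵ = 121.500px
Difference: 121.500 − 51.829 = 69.671px

69.7px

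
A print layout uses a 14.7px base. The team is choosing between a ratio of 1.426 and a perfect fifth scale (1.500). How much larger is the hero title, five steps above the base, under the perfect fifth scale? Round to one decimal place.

24.9px

At 1.426: 14.7 × 1.426⁵ = 86.679px
Perfect fifth: 14.7 × 1.500⁵ = 111.628px
Difference: 111.628 − 86.679 = 24.949px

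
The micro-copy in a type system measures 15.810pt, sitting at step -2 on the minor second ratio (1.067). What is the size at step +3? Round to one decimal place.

The gap is 3 − (-2) = 5 steps, so the factor is 1.067^5.
15.810 × 1.067⁵ = 15.810 × 1.38300 ≈ 21.865

21.9pt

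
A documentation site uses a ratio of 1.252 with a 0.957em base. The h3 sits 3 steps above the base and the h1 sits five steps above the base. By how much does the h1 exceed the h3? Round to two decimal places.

Step 3: 0.957 × 1.252³ = 1.8781em
Step 5: 0.957 × 1.252⁵ = 2.9440em
Difference: 2.9440 − 1.8781 = 1.0659em

1.07em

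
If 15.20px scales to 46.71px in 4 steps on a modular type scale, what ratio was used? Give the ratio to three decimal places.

1.324

The ratio satisfies 15.20 × r⁴ = 46.71, so r = (46.71 / 15.20)^(1/4).
r = 3.0730^(1/4) ≈ 1.3240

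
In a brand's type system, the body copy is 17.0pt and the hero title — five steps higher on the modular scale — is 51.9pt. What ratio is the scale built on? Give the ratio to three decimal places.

1.250

The ratio satisfies 17.0 × r⁵ = 51.9, so r = (51.9 / 17.0)^(1/5).
r = 3.0529^(1/5) ≈ 1.2501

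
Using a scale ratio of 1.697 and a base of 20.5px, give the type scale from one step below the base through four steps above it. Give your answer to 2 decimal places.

12.08px, 20.50px, 34.79px, 59.04px, 100.18px, 170.01px

Step -1: 20.5 ÷ 1.697 = 12.08
Step 0: 20.5px
Step 1: 20.5 × 1.697 = 34.79
Step 2: 20.5 × 1.697² = 59.04
Step 3: 20.5 × 1.697³ = 100.18
Step 4: 20.5 × 1.697⁴ = 170.01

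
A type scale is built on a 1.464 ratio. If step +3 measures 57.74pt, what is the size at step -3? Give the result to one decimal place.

The gap is -3 − (3) = -6 steps, so the factor is 1.464^-6.
57.74 ÷ 1.464⁶ = 57.74 ÷ 9.84570 ≈ 5.864

5.9pt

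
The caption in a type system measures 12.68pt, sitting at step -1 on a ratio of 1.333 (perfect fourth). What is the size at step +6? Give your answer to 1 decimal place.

Moving from step -1 to step +6 is 7 steps up, so multiply by r⁷.
12.68 × 1.333⁷ = 12.68 × 7.47844 ≈ 94.827

94.8pt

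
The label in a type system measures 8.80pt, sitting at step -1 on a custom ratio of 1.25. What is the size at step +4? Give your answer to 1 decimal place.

26.9pt

The gap is 4 − (-1) = 5 steps, so the factor is 1.25^5.
8.80 × 1.25⁵ = 8.80 × 3.05176 ≈ 26.855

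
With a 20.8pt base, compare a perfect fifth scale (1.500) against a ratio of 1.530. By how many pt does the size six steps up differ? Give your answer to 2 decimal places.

Perfect fifth: 20.8 × 1.500⁶ = 236.9250pt
At 1.530: 20.8 × 1.530⁶ = 266.8160pt
Difference: 266.8160 − 236.9250 = 29.8910pt

29.89pt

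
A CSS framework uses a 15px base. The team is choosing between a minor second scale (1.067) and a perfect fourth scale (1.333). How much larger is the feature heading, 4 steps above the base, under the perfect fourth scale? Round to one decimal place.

Minor second: 15.0 × 1.067⁴ = 19.442px
Perfect fourth: 15.0 × 1.333⁴ = 47.360px
Difference: 47.360 − 19.442 = 27.918px

27.9px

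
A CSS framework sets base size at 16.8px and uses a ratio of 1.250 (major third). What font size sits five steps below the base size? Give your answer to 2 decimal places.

5.51px

A modular type scale is a geometric sequence: sizeₙ = base × rⁿ.
16.8 ÷ 1.250⁵ = 16.8 ÷ 3.05176 ≈ 5.51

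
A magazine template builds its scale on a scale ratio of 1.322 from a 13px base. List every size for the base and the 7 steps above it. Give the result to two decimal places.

Step 0: 13px
Step 1: 13.0 × 1.322 = 17.19
Step 2: 13.0 × 1.322² = 22.72
Step 3: 13.0 × 1.322³ = 30.04
Step 4: 13.0 × 1.322⁴ = 39.71
Step 5: 13.0 × 1.322⁵ = 52.49
Step 6: 13.0 × 1.322⁶ = 69.40
Step 7: 13.0 × 1.322⁷ = 91.74

13.00px, 17.19px, 22.72px, 30.04px, 39.71px, 52.49px, 69.40px, 91.74px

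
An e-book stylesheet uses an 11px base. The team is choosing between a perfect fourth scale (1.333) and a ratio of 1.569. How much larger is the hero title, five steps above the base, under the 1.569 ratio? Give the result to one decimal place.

58.3px

Perfect fourth: 11.0 × 1.333⁵ = 46.296px
At 1.569: 11.0 × 1.569⁵ = 104.594px
Difference: 104.594 − 46.296 = 58.298px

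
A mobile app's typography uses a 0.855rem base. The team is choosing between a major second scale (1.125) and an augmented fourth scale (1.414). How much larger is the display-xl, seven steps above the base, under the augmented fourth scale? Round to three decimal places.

Major second: 0.855 × 1.125⁷ = 1.95000rem
Augmented fourth: 0.855 × 1.414⁷ = 9.66300rem
Difference: 9.66300 − 1.95000 = 7.71300rem

7.713rem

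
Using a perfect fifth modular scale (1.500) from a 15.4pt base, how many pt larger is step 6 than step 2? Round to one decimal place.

Step 2: 15.4 × 1.500² = 34.650pt
Step 6: 15.4 × 1.500⁶ = 175.416pt
Difference: 175.416 − 34.650 = 140.766pt

140.8pt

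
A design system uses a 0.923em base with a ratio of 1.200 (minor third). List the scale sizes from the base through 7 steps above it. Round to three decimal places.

0.923em, 1.108em, 1.329em, 1.595em, 1.914em, 2.297em, 2.756em, 3.307em

Step 0: 0.923em
Step 1: 0.923 × 1.200 = 1.108
Step 2: 0.923 × 1.200² = 1.329
Step 3: 0.923 × 1.200³ = 1.595
Step 4: 0.923 × 1.200⁴ = 1.914
Step 5: 0.923 × 1.200⁵ = 2.297
Step 6: 0.923 × 1.200⁶ = 2.756
Step 7: 0.923 × 1.200⁷ = 3.307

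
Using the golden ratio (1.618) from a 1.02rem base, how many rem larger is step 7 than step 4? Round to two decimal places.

Step 4: 1.02 × 1.618⁴ = 6.9906rem
Step 7: 1.02 × 1.618⁷ = 29.6108rem
Difference: 29.6108 − 6.9906 = 22.6202rem

22.62rem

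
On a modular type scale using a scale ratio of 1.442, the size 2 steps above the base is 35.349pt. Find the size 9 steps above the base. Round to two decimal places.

35.349 × 1.442⁷ = 35.349 × 12.96453 ≈ 458.283

458.28pt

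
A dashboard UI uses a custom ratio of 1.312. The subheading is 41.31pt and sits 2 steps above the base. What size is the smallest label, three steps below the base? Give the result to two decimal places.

Moving from step +2 to step -3 is 5 steps down, so divide by r⁵.
41.31 ÷ 1.312⁵ = 41.31 ÷ 3.88749 ≈ 10.626

10.63pt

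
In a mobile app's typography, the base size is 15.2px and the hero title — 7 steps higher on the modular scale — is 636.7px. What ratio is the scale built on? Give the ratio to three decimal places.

1.705

The ratio satisfies 15.2 × r⁷ = 636.7, so r = (636.7 / 15.2)^(1/7).
r = 41.8882^(1/7) ≈ 1.7050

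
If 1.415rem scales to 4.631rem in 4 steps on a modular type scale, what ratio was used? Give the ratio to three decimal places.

1.345

The ratio satisfies 1.415 × r⁴ = 4.631, so r = (4.631 / 1.415)^(1/4).
r = 3.2728^(1/4) ≈ 1.3450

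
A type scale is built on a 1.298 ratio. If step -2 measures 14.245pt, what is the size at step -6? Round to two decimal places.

5.02pt

14.245 ÷ 1.298⁴ = 14.245 ÷ 2.83856 ≈ 5.018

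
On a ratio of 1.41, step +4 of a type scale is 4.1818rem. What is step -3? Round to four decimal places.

4.1818 ÷ 1.41⁷ = 4.1818 ÷ 11.07985 ≈ 0.3774

0.3774rem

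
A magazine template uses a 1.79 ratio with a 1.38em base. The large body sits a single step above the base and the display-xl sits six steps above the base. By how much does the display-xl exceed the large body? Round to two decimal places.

Step 1: 1.38 × 1.79 = 2.4702em
Step 6: 1.38 × 1.79⁶ = 45.3939em
Difference: 45.3939 − 2.4702 = 42.9237em

42.92em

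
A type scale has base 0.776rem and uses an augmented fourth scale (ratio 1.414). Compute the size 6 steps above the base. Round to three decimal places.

6.202rem

Each step on a modular scale multiplies by the ratio, so the size n steps from the base is base × ratioⁿ.
0.776 × 1.414⁶ = 0.776 × 7.99275 ≈ 6.202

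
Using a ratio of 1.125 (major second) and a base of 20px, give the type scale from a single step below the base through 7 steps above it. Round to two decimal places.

Step -1: 20.0 ÷ 1.125 = 17.78
Step 0: 20px
Step 1: 20.0 × 1.125 = 22.50
Step 2: 20.0 × 1.125² = 25.31
Step 3: 20.0 × 1.125³ = 28.48
Step 4: 20.0 × 1.125⁴ = 32.04
Step 5: 20.0 × 1.125⁵ = 36.04
Step 6: 20.0 × 1.125⁶ = 40.55
Step 7: 20.0 × 1.125⁷ = 45.61

17.78px, 20.00px, 22.50px, 25.31px, 28.48px, 32.04px, 36.04px, 40.55px, 45.61px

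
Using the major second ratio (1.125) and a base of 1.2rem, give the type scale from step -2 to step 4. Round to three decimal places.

0.948rem, 1.067rem, 1.200rem, 1.350rem, 1.519rem, 1.709rem, 1.922rem

Step -2: 1.2 ÷ 1.125² = 0.948
Step -1: 1.2 ÷ 1.125 = 1.067
Step 0: 1.2rem
Step 1: 1.2 × 1.125 = 1.350
Step 2: 1.2 × 1.125² = 1.519
Step 3: 1.2 × 1.125³ = 1.709
Step 4: 1.2 × 1.125⁴ = 1.922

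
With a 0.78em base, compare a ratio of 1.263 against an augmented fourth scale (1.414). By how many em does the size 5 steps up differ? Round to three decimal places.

At 1.263: 0.78 × 1.263⁵ = 2.50675em
Augmented fourth: 0.78 × 1.414⁵ = 4.40902em
Difference: 4.40902 − 2.50675 = 1.90227em

1.902em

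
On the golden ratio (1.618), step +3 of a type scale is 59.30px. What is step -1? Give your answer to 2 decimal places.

59.30 ÷ 1.618⁴ = 59.30 ÷ 6.85353 ≈ 8.652

8.65px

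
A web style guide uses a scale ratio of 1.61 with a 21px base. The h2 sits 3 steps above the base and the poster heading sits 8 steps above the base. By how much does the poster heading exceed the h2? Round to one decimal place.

860.4px

Step 3: 21.0 × 1.61³ = 87.639px
Step 8: 21.0 × 1.61⁸ = 948.039px
Difference: 948.039 − 87.639 = 860.400px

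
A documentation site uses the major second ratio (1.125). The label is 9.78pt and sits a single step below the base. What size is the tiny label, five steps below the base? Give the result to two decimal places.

6.11pt

Moving from step -1 to step -5 is 4 steps down, so divide by r⁴.
9.78 ÷ 1.125⁴ = 9.78 ÷ 1.60181 ≈ 6.106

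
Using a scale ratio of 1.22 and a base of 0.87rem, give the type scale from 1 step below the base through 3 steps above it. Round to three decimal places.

Step -1: 0.87 ÷ 1.22 = 0.713
Step 0: 0.87rem
Step 1: 0.87 × 1.22 = 1.061
Step 2: 0.87 × 1.22² = 1.295
Step 3: 0.87 × 1.22³ = 1.580

0.713rem, 0.870rem, 1.061rem, 1.295rem, 1.580rem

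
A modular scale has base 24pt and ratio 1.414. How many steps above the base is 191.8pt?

6

1.414ⁿ = 191.8 / 24 = 7.9917
n = ln(7.9917) / ln(1.414) = 2.0784 / 0.3464 ≈ 6.00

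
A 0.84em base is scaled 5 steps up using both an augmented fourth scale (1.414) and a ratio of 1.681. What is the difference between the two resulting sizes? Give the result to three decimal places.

Augmented fourth: 0.84 × 1.414⁵ = 4.74817em
At 1.681: 0.84 × 1.681⁵ = 11.27503em
Difference: 11.27503 − 4.74817 = 6.52686em

6.527em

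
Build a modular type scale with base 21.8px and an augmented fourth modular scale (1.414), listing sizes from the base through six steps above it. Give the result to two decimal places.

Step 0: 21.8px
Step 1: 21.8 × 1.414 = 30.83
Step 2: 21.8 × 1.414² = 43.59
Step 3: 21.8 × 1.414³ = 61.63
Step 4: 21.8 × 1.414⁴ = 87.15
Step 5: 21.8 × 1.414⁵ = 123.23
Step 6: 21.8 × 1.414⁶ = 174.24

21.80px, 30.83px, 43.59px, 61.63px, 87.15px, 123.23px, 174.24px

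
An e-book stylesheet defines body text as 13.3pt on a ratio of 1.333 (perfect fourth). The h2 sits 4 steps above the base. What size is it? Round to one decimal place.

13.3 × 1.333⁴ = 13.3 × 3.15733 ≈ 41.99

42.0pt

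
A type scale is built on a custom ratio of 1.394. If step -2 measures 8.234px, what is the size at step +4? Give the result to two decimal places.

8.234 × 1.394⁶ = 8.234 × 7.33798 ≈ 60.421

60.42px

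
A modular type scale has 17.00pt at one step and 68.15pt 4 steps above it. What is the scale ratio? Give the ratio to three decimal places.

1.415

The ratio satisfies 17.00 × r⁴ = 68.15, so r = (68.15 / 17.00)^(1/4).
r = 4.0088^(1/4) ≈ 1.4150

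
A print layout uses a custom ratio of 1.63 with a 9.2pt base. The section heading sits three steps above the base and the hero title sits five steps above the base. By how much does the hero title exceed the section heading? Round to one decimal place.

66.0pt

Step 3: 9.2 × 1.63³ = 39.843pt
Step 5: 9.2 × 1.63⁵ = 105.859pt
Difference: 105.859 − 39.843 = 66.016pt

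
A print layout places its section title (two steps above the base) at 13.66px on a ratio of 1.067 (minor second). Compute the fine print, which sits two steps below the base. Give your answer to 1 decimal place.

13.66 ÷ 1.067⁴ = 13.66 ÷ 1.29616 ≈ 10.539

10.5px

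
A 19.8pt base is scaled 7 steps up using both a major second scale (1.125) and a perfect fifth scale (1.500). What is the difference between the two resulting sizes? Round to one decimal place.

293.1pt

Major second: 19.8 × 1.125⁷ = 45.158pt
Perfect fifth: 19.8 × 1.500⁷ = 338.302pt
Difference: 338.302 − 45.158 = 293.144pt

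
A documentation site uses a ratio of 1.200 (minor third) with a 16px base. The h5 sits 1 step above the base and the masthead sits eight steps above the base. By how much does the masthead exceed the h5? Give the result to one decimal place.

49.6px

Step 1: 16.0 × 1.200 = 19.200px
Step 8: 16.0 × 1.200⁸ = 68.797px
Difference: 68.797 − 19.200 = 49.597px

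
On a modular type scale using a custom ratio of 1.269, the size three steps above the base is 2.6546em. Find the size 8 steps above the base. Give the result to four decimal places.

The gap is 8 − (3) = 5 steps, so the factor is 1.269^5.
2.6546 × 1.269⁵ = 2.6546 × 3.29085 ≈ 8.7359

8.7359em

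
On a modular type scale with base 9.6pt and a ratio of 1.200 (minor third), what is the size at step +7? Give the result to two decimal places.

9.6 × 1.200⁷ = 9.6 × 3.58318 ≈ 34.40

34.40pt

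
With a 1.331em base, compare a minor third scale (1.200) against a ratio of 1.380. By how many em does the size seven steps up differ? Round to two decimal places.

Minor third: 1.331 × 1.200⁷ = 4.7692em
At 1.380: 1.331 × 1.380⁷ = 12.6862em
Difference: 12.6862 − 4.7692 = 7.9170em

7.92em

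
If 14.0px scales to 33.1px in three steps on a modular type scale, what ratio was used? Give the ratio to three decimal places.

1.332

The ratio satisfies 14.0 × r³ = 33.1, so r = (33.1 / 14.0)^(1/3).
r = 2.3643^(1/3) ≈ 1.3322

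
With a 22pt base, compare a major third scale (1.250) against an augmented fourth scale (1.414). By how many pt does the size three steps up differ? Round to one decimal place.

19.2pt

Major third: 22.0 × 1.250³ = 42.969pt
Augmented fourth: 22.0 × 1.414³ = 62.197pt
Difference: 62.197 − 42.969 = 19.228pt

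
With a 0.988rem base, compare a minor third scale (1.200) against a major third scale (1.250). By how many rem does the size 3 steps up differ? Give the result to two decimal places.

Minor third: 0.988 × 1.200³ = 1.7073rem
Major third: 0.988 × 1.250³ = 1.9297rem
Difference: 1.9297 − 1.7073 = 0.2224rem

0.22rem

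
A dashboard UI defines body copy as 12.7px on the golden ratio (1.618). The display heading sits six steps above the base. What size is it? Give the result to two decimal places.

Every step multiplies by the scale ratio.
12.7 × 1.618⁶ = 12.7 × 17.94201 ≈ 227.86

227.86px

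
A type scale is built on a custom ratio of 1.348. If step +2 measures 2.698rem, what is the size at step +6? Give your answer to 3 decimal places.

8.908rem

2.698 × 1.348⁴ = 2.698 × 3.30187 ≈ 8.908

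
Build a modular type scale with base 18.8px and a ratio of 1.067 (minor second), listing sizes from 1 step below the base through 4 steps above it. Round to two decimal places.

Step -1: 18.8 ÷ 1.067 = 17.62
Step 0: 18.8px
Step 1: 18.8 × 1.067 = 20.06
Step 2: 18.8 × 1.067² = 21.40
Step 3: 18.8 × 1.067³ = 22.84
Step 4: 18.8 × 1.067⁴ = 24.37

17.62px, 18.80px, 20.06px, 21.40px, 22.84px, 24.37px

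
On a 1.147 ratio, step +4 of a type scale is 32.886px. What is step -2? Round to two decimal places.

32.886 ÷ 1.147⁶ = 32.886 ÷ 2.27709 ≈ 14.442

14.44px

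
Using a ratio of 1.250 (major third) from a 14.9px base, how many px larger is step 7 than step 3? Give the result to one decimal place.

Step 3: 14.9 × 1.250³ = 29.102px
Step 7: 14.9 × 1.250⁷ = 71.049px
Difference: 71.049 − 29.102 = 41.947px

41.9px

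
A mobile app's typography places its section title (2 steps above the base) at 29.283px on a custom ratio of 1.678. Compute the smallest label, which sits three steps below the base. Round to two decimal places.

2.20px

Moving from step +2 to step -3 is 5 steps down, so divide by r⁵.
29.283 ÷ 1.678⁵ = 29.283 ÷ 13.30331 ≈ 2.201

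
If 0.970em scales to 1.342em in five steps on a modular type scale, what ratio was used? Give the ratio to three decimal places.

1.067

r⁵ = 1.342 / 0.970, so r = (1.342/0.970)^(1/5).
r = 1.3835^(1/5) ≈ 1.0671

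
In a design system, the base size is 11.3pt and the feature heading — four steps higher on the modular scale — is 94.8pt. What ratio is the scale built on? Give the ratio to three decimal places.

1.702

The ratio satisfies 11.3 × r⁴ = 94.8, so r = (94.8 / 11.3)^(1/4).
r = 8.3894^(1/4) ≈ 1.7019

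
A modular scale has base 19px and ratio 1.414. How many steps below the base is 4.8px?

4

1.414ⁿ = 19 / 4.8 = 3.9583
n = ln(3.9583) / ln(1.414) = 1.3758 / 0.3464 ≈ 3.97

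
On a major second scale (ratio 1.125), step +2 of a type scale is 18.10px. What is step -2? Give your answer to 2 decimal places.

11.30px

18.10 ÷ 1.125⁴ = 18.10 ÷ 1.60181 ≈ 11.300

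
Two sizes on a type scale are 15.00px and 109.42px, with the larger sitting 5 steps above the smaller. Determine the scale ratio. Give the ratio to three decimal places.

r⁵ = 109.42 / 15.00, so r = (109.42/15.00)^(1/5).
r = 7.2947^(1/5) ≈ 1.4880

1.488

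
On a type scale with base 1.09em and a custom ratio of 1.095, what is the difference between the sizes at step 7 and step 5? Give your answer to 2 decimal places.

Step 5: 1.09 × 1.095⁵ = 1.7159em
Step 7: 1.09 × 1.095⁷ = 2.0574em
Difference: 2.0574 − 1.7159 = 0.3415em

0.34em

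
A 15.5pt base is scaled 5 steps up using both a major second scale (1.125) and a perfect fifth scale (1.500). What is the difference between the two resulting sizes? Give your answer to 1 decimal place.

Major second: 15.5 × 1.125⁵ = 27.932pt
Perfect fifth: 15.5 × 1.500⁵ = 117.703pt
Difference: 117.703 − 27.932 = 89.771pt

89.8pt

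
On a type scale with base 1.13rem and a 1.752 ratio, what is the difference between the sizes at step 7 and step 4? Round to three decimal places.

Step 4: 1.13 × 1.752⁴ = 10.64670rem
Step 7: 1.13 × 1.752⁷ = 57.25549rem
Difference: 57.25549 − 10.64670 = 46.60879rem

46.609rem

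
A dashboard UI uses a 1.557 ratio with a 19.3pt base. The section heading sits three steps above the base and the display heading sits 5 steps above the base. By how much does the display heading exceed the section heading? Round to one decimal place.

Step 3: 19.3 × 1.557³ = 72.849pt
Step 5: 19.3 × 1.557⁵ = 176.604pt
Difference: 176.604 − 72.849 = 103.755pt

103.8pt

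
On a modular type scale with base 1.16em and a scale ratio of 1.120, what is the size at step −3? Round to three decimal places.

1.16 ÷ 1.120³ = 1.16 ÷ 1.40493 ≈ 0.826

0.826em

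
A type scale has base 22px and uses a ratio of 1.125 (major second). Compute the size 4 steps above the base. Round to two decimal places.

35.24px

Each step on a modular scale multiplies by the ratio, so the size n steps from the base is base × ratioⁿ.
22.0 × 1.125⁴ = 22.0 × 1.60181 ≈ 35.24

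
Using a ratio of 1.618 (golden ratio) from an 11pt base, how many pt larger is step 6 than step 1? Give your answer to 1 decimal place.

179.6pt

Step 1: 11.0 × 1.618 = 17.798pt
Step 6: 11.0 × 1.618⁶ = 197.362pt
Difference: 197.362 − 17.798 = 179.564pt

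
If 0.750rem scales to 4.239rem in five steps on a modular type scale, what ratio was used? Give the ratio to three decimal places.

1.414

The ratio satisfies 0.750 × r⁵ = 4.239, so r = (4.239 / 0.750)^(1/5).
r = 5.6520^(1/5) ≈ 1.4140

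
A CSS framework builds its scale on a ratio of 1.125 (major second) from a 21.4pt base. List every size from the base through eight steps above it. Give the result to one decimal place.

21.4pt, 24.1pt, 27.1pt, 30.5pt, 34.3pt, 38.6pt, 43.4pt, 48.8pt, 54.9pt

Step 0: 21.4pt
Step 1: 21.4 × 1.125 = 24.1
Step 2: 21.4 × 1.125² = 27.1
Step 3: 21.4 × 1.125³ = 30.5
Step 4: 21.4 × 1.125⁴ = 34.3
Step 5: 21.4 × 1.125⁵ = 38.6
Step 6: 21.4 × 1.125⁶ = 43.4
Step 7: 21.4 × 1.125⁷ = 48.8
Step 8: 21.4 × 1.125⁸ = 54.9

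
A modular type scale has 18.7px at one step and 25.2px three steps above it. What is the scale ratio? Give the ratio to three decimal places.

The ratio satisfies 18.7 × r³ = 25.2, so r = (25.2 / 18.7)^(1/3).
r = 1.3476^(1/3) ≈ 1.1046

1.105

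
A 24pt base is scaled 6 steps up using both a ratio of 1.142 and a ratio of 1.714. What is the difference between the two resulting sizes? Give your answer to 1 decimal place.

At 1.142: 24.0 × 1.142⁶ = 53.236pt
At 1.714: 24.0 × 1.714⁶ = 608.522pt
Difference: 608.522 − 53.236 = 555.286pt

555.3pt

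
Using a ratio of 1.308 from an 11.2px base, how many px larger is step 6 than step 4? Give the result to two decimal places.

23.30px

Step 4: 11.2 × 1.308⁴ = 32.7830px
Step 6: 11.2 × 1.308⁶ = 56.0873px
Difference: 56.0873 − 32.7830 = 23.3043px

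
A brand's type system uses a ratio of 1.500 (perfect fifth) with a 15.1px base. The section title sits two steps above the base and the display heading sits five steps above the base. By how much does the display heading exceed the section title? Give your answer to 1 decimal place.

80.7px

Step 2: 15.1 × 1.500² = 33.975px
Step 5: 15.1 × 1.500⁵ = 114.666px
Difference: 114.666 − 33.975 = 80.691px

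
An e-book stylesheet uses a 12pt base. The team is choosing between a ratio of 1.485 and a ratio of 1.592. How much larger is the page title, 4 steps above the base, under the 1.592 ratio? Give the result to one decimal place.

18.7pt

At 1.485: 12.0 × 1.485⁴ = 58.356pt
At 1.592: 12.0 × 1.592⁴ = 77.082pt
Difference: 77.082 − 58.356 = 18.726pt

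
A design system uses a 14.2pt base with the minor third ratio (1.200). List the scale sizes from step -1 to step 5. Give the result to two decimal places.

Step -1: 14.2 ÷ 1.200 = 11.83
Step 0: 14.2pt
Step 1: 14.2 × 1.200 = 17.04
Step 2: 14.2 × 1.200² = 20.45
Step 3: 14.2 × 1.200³ = 24.54
Step 4: 14.2 × 1.200⁴ = 29.45
Step 5: 14.2 × 1.200⁵ = 35.33

11.83pt, 14.20pt, 17.04pt, 20.45pt, 24.54pt, 29.45pt, 35.33pt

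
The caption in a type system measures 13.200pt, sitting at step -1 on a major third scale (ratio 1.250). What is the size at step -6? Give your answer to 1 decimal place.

4.3pt

Moving from step -1 to step -6 is 5 steps down, so divide by r⁵.
13.200 ÷ 1.250⁵ = 13.200 ÷ 3.05176 ≈ 4.325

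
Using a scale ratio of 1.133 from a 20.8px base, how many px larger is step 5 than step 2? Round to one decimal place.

12.1px

Step 2: 20.8 × 1.133² = 26.701px
Step 5: 20.8 × 1.133⁵ = 38.834px
Difference: 38.834 − 26.701 = 12.133px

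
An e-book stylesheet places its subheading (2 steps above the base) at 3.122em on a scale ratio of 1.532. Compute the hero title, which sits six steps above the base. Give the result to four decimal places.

The gap is 6 − (2) = 4 steps, so the factor is 1.532^4.
3.122 × 1.532⁴ = 3.122 × 5.50852 ≈ 17.1976

17.1976em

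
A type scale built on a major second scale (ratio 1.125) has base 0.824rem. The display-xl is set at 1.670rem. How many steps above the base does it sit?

1.125ⁿ = 1.670 / 0.824 = 2.0267
n = ln(2.0267) / ln(1.125) = 0.7064 / 0.1178 ≈ 6.00

6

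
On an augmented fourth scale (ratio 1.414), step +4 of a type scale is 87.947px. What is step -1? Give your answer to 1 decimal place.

Moving from step +4 to step -1 is 5 steps down, so divide by r⁵.
87.947 ÷ 1.414⁵ = 87.947 ÷ 5.65258 ≈ 15.559

15.6px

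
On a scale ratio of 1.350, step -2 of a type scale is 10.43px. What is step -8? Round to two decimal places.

1.72px

Moving from step -2 to step -8 is 6 steps down, so divide by r⁶.
10.43 ÷ 1.350⁶ = 10.43 ÷ 6.05345 ≈ 1.723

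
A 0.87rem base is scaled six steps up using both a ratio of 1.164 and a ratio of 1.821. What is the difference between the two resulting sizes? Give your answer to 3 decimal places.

At 1.164: 0.87 × 1.164⁶ = 2.16390rem
At 1.821: 0.87 × 1.821⁶ = 31.72334rem
Difference: 31.72334 − 2.16390 = 29.55944rem

29.559rem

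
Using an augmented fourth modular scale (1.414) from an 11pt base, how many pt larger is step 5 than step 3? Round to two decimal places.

31.08pt

Step 3: 11.0 × 1.414³ = 31.0986pt
Step 5: 11.0 × 1.414⁵ = 62.1784pt
Difference: 62.1784 − 31.0986 = 31.0798pt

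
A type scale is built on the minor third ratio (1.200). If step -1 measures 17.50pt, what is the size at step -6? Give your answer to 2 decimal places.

17.50 ÷ 1.200⁵ = 17.50 ÷ 2.48832 ≈ 7.033

7.03pt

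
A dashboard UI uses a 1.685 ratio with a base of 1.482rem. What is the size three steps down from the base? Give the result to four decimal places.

0.3098rem

A modular type scale is a geometric sequence: sizeₙ = base × rⁿ.
1.482 ÷ 1.685³ = 1.482 ÷ 4.78409 ≈ 0.3098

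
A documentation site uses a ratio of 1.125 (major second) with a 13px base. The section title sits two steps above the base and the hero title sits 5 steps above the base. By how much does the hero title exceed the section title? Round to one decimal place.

Step 2: 13.0 × 1.125² = 16.453px
Step 5: 13.0 × 1.125⁵ = 23.426px
Difference: 23.426 − 16.453 = 6.973px

7.0px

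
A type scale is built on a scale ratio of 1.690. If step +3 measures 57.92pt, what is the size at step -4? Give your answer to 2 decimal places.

Moving from step +3 to step -4 is 7 steps down, so divide by r⁷.
57.92 ÷ 1.690⁷ = 57.92 ÷ 39.37376 ≈ 1.471

1.47pt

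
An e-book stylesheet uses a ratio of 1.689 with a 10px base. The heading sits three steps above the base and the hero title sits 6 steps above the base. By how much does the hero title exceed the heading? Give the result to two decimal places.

183.97px

Step 3: 10.0 × 1.689³ = 48.1825px
Step 6: 10.0 × 1.689⁶ = 232.1549px
Difference: 232.1549 − 48.1825 = 183.9724px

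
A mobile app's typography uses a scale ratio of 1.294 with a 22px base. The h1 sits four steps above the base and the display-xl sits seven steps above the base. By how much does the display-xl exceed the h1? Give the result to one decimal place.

Step 4: 22.0 × 1.294⁴ = 61.682px
Step 7: 22.0 × 1.294⁷ = 133.648px
Difference: 133.648 − 61.682 = 71.966px

72.0px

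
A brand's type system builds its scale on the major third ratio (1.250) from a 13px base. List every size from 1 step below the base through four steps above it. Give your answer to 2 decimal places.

Step -1: 13.0 ÷ 1.250 = 10.40
Step 0: 13px
Step 1: 13.0 × 1.250 = 16.25
Step 2: 13.0 × 1.250² = 20.31
Step 3: 13.0 × 1.250³ = 25.39
Step 4: 13.0 × 1.250⁴ = 31.74

10.40px, 13.00px, 16.25px, 20.31px, 25.39px, 31.74px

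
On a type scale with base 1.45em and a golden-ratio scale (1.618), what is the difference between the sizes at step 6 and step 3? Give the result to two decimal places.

19.87em

Step 3: 1.45 × 1.618³ = 6.1419em
Step 6: 1.45 × 1.618⁶ = 26.0159em
Difference: 26.0159 − 6.1419 = 19.8740em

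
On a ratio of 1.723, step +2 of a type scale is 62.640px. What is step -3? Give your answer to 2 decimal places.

The gap is -3 − (2) = -5 steps, so the factor is 1.723^-5.
62.640 ÷ 1.723⁵ = 62.640 ÷ 15.18541 ≈ 4.125

4.13px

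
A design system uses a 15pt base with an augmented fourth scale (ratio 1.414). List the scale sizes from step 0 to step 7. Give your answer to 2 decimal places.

15.00pt, 21.21pt, 29.99pt, 42.41pt, 59.96pt, 84.79pt, 119.89pt, 169.53pt

Step 0: 15pt
Step 1: 15.0 × 1.414 = 21.21
Step 2: 15.0 × 1.414² = 29.99
Step 3: 15.0 × 1.414³ = 42.41
Step 4: 15.0 × 1.414⁴ = 59.96
Step 5: 15.0 × 1.414⁵ = 84.79
Step 6: 15.0 × 1.414⁶ = 119.89
Step 7: 15.0 × 1.414⁷ = 169.53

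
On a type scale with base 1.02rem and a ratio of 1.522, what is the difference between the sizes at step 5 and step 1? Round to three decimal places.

Step 1: 1.02 × 1.522 = 1.55244rem
Step 5: 1.02 × 1.522⁵ = 8.33055rem
Difference: 8.33055 − 1.55244 = 6.77811rem

6.778rem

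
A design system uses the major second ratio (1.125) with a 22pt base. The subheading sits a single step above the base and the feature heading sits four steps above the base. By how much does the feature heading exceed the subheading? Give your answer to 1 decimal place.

10.5pt

Step 1: 22.0 × 1.125 = 24.750pt
Step 4: 22.0 × 1.125⁴ = 35.240pt
Difference: 35.240 − 24.750 = 10.490pt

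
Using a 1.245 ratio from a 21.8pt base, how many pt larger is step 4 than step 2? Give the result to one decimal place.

Step 2: 21.8 × 1.245² = 33.791pt
Step 4: 21.8 × 1.245⁴ = 52.376pt
Difference: 52.376 − 33.791 = 18.585pt

18.6pt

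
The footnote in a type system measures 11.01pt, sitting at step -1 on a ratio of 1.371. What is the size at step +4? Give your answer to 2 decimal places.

53.33pt

The gap is 4 − (-1) = 5 steps, so the factor is 1.371^5.
11.01 × 1.371⁵ = 11.01 × 4.84381 ≈ 53.330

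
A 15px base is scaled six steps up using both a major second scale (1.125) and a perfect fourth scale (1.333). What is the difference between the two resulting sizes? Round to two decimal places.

Major second: 15.0 × 1.125⁶ = 30.4093px
Perfect fourth: 15.0 × 1.333⁶ = 84.1535px
Difference: 84.1535 − 30.4093 = 53.7442px

53.74px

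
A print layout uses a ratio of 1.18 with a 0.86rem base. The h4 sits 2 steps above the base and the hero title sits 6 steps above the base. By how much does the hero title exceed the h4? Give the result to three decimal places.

1.124rem

Step 2: 0.86 × 1.18² = 1.19746rem
Step 6: 0.86 × 1.18⁶ = 2.32162rem
Difference: 2.32162 − 1.19746 = 1.12416rem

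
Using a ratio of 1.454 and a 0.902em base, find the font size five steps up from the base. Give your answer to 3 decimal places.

Each step on a modular scale multiplies by the ratio, so the size n steps from the base is base × ratioⁿ.
0.902 × 1.454⁵ = 0.902 × 6.49863 ≈ 5.862

5.862em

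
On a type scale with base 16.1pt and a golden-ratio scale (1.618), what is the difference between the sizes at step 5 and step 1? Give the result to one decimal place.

152.5pt

Step 1: 16.1 × 1.618 = 26.050pt
Step 5: 16.1 × 1.618⁵ = 178.533pt
Difference: 178.533 − 26.050 = 152.483pt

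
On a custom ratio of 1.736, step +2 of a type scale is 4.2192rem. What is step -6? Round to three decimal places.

The gap is -6 − (2) = -8 steps, so the factor is 1.736^-8.
4.2192 ÷ 1.736⁸ = 4.2192 ÷ 82.48933 ≈ 0.051

0.051rem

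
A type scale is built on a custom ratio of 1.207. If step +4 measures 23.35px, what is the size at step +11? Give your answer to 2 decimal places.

Moving from step +4 to step +11 is 7 steps up, so multiply by r⁷.
23.35 × 1.207⁷ = 23.35 × 3.73208 ≈ 87.144

87.14px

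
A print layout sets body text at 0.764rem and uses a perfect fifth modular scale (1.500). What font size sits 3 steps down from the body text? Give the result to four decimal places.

0.2264rem

Every step multiplies by the scale ratio.
0.764 ÷ 1.500³ = 0.764 ÷ 3.37500 ≈ 0.2264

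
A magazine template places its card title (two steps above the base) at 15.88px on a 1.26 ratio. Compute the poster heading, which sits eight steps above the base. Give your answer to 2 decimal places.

15.88 × 1.26⁶ = 15.88 × 4.00150 ≈ 63.544

63.54px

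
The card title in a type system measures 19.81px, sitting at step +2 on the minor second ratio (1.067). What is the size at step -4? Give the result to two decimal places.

13.42px

19.81 ÷ 1.067⁶ = 19.81 ÷ 1.47566 ≈ 13.424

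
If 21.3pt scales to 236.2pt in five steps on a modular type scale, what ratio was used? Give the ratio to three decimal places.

1.618

r⁵ = 236.2 / 21.3, so r = (236.2/21.3)^(1/5).
r = 11.0892^(1/5) ≈ 1.6180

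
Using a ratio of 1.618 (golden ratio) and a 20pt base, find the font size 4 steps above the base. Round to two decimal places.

A modular type scale is a geometric sequence: sizeₙ = base × rⁿ.
20.0 × 1.618⁴ = 20.0 × 6.85353 ≈ 137.07

137.07pt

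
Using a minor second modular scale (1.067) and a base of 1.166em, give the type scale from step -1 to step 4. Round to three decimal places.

1.093em, 1.166em, 1.244em, 1.327em, 1.416em, 1.511em

Step -1: 1.166 ÷ 1.067 = 1.093
Step 0: 1.166em
Step 1: 1.166 × 1.067 = 1.244
Step 2: 1.166 × 1.067² = 1.327
Step 3: 1.166 × 1.067³ = 1.416
Step 4: 1.166 × 1.067⁴ = 1.511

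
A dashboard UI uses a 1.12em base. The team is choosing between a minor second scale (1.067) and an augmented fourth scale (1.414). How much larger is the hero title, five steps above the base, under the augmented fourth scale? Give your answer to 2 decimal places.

4.78em

Minor second: 1.12 × 1.067⁵ = 1.5490em
Augmented fourth: 1.12 × 1.414⁵ = 6.3309em
Difference: 6.3309 − 1.5490 = 4.7819em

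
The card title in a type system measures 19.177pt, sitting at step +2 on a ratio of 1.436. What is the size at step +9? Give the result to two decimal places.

241.47pt

19.177 × 1.436⁷ = 19.177 × 12.59160 ≈ 241.469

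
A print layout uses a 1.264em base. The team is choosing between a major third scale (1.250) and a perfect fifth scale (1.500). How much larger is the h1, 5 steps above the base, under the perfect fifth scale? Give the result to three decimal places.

Major third: 1.264 × 1.250⁵ = 3.85742em
Perfect fifth: 1.264 × 1.500⁵ = 9.59850em
Difference: 9.59850 − 3.85742 = 5.74108em

5.741em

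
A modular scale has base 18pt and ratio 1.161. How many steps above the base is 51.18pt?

7

1.161ⁿ = 51.18 / 18 = 2.8433
n = ln(2.8433) / ln(1.161) = 1.0450 / 0.1493 ≈ 7.00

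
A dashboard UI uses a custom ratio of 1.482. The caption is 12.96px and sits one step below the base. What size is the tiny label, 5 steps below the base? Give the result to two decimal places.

2.69px

12.96 ÷ 1.482⁴ = 12.96 ÷ 4.82384 ≈ 2.687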